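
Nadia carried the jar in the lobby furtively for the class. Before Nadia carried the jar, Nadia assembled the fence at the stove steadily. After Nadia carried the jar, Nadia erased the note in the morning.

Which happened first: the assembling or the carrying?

the assembling

The connectives place the assembling before the carrying.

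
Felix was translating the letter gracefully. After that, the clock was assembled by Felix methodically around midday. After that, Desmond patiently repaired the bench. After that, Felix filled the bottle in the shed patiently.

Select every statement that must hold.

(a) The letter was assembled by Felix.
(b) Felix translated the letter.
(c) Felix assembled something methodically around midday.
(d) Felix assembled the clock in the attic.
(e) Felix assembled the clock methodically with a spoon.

(c)

(a) Not entailed — Felix assembled the clock, not the letter; the letter belongs to the translating event.
(b) Not entailed — 'was translating' is progressive on an accomplishment; it does not entail the completed 'translated'.
(c) Entailed — this follows by dropping conjuncts from the assembling event's description.
(d) Not entailed — 'in the attic' adds information not in the original event.
(e) Not entailed — 'with a spoon' adds information not in the original event.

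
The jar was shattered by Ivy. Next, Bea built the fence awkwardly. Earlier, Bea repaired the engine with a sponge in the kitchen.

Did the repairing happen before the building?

The narrative orders the repairing before the building.

yes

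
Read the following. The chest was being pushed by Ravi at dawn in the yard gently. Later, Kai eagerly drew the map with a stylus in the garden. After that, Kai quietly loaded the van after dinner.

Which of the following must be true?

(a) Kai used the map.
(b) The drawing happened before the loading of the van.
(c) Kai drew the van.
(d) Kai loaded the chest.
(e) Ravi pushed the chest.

(a) Not entailed — the map is the patient, not an instrument — Kai used a stylus.
(b) Entailed — the narrative places the drawing before the loading.
(c) Not entailed — Kai drew the map, not the van; the van belongs to the loading event.
(d) Not entailed — Kai loaded the van, not the chest; the chest belongs to the pushing event.
(e) Entailed — 'push' is an activity; 'was pushing' entails that some pushing happened, so 'pushed' holds.

(b), (e)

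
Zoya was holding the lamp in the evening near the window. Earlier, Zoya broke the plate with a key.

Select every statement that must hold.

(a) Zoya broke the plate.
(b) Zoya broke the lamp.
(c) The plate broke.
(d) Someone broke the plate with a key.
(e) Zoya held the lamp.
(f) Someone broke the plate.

(a) Entailed — every conjunct here is already in the original breaking event.
(b) Not entailed — Zoya broke the plate, not the lamp; the lamp belongs to the holding event.
(c) Entailed — 'Zoya broke the plate' is causative; it entails the inchoative 'the plate broke'.
(d) Entailed — the original entails any weakening of itself; this just generalizes the agent.
(e) Entailed — 'hold' is an activity; 'was holding' entails that some holding happened, so 'held' holds.
(f) Entailed — dropping 'with a key' and generalizing the agent leaves a sub-description the original still satisfies.

(a), (c), (d), (e), (f)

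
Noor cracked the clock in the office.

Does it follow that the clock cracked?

yes

'Noor cracked the clock' is the causative; it entails the inchoative 'the clock cracked'.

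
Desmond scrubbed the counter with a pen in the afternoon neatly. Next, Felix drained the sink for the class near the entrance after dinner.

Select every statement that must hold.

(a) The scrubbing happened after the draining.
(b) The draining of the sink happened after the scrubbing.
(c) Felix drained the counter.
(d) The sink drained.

(b), (d)

(a) Not entailed — the narrative places the scrubbing before the draining, not after.
(b) Entailed — the narrative places the scrubbing before the draining.
(c) Not entailed — Felix drained the sink, not the counter; the counter belongs to the scrubbing event.
(d) Entailed — 'Felix drained the sink' is causative; it entails the inchoative 'the sink drained'.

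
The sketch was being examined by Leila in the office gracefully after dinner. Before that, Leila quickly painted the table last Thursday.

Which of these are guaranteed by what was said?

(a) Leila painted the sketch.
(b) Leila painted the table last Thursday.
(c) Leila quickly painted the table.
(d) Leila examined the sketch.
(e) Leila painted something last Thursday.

(a) Not entailed — Leila painted the table, not the sketch; the sketch belongs to the examining event.
(b) Entailed — dropping 'quickly' leaves a sub-description the original still satisfies.
(c) Entailed — this follows by dropping conjuncts from the painting event's description.
(d) Entailed — 'examine' is an activity; 'was examining' entails that some examining happened, so 'examined' holds.
(e) Entailed — this follows by dropping conjuncts from the painting event's description.

(b), (c), (d), (e)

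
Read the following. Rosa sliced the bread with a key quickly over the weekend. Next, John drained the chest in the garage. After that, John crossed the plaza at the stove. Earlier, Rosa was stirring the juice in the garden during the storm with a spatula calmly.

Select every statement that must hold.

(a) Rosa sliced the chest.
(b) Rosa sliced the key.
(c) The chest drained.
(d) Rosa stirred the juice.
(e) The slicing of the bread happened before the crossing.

(a) Not entailed — Rosa sliced the bread, not the chest; the chest belongs to the draining event.
(b) Not entailed — the key is the instrument, not what was sliced.
(c) Entailed — 'John drained the chest' is causative; it entails the inchoative 'the chest drained'.
(d) Entailed — 'stir' is an activity; 'was stirring' entails that some stirring happened, so 'stirred' holds.
(e) Entailed — the narrative places the slicing before the crossing.

(c), (d), (e)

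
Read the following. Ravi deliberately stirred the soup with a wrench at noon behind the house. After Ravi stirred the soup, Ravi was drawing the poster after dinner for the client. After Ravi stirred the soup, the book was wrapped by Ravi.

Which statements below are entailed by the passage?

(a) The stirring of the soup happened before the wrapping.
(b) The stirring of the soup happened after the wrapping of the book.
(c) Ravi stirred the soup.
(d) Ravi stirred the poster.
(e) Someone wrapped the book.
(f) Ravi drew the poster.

(a), (c), (e)

(a) Entailed — the narrative places the stirring before the wrapping.
(b) Not entailed — the narrative places the stirring before the wrapping, not after.
(c) Entailed — every conjunct here is already in the original stirring event.
(d) Not entailed — Ravi stirred the soup, not the poster; the poster belongs to the drawing event.
(e) Entailed — generalizing the agent leaves a sub-description the original still satisfies.
(f) Not entailed — 'was drawing' is progressive on an accomplishment; it does not entail the completed 'drew'.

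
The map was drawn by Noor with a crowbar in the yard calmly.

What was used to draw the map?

'with a crowbar' marks the instrument of the drawing event.

a crowbar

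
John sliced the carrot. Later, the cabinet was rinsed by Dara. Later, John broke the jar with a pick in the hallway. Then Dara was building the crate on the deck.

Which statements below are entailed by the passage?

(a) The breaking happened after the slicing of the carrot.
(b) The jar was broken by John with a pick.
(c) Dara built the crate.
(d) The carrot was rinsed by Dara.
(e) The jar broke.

(a), (b), (e)

(a) Entailed — the narrative places the slicing before the breaking.
(b) Entailed — the original entails any weakening of itself; this just drops 'in the hallway'.
(c) Not entailed — 'was building' is progressive on an accomplishment; it does not entail the completed 'built'.
(d) Not entailed — Dara rinsed the cabinet, not the carrot; the carrot belongs to the slicing event.
(e) Entailed — 'John broke the jar' is causative; it entails the inchoative 'the jar broke'.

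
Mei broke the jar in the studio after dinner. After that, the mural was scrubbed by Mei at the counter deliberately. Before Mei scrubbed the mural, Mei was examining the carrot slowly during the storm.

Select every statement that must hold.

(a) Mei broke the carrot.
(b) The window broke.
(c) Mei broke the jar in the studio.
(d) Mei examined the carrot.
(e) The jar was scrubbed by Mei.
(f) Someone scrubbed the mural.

(c), (d), (f)

(a) Not entailed — Mei broke the jar, not the carrot; the carrot belongs to the examining event.
(b) Not entailed — the jar is what broke, not the window.
(c) Entailed — this follows by dropping conjuncts from the breaking event's description.
(d) Entailed — 'examine' is an activity; 'was examining' entails that some examining happened, so 'examined' holds.
(e) Not entailed — Mei scrubbed the mural, not the jar; the jar belongs to the breaking event.
(f) Entailed — every conjunct here is already in the original scrubbing event.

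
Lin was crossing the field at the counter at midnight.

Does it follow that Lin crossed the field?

no

'was crossing' is progressive; for an accomplishment like 'cross the field', it doesn't entail completion.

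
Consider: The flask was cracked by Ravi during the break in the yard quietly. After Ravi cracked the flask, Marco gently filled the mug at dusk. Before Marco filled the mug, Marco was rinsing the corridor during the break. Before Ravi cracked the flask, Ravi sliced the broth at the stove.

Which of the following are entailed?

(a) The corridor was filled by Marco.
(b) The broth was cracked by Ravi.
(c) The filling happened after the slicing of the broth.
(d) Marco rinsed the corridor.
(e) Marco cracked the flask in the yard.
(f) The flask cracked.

(c), (d), (f)

(a) Not entailed — Marco filled the mug, not the corridor; the corridor belongs to the rinsing event.
(b) Not entailed — Ravi cracked the flask, not the broth; the broth belongs to the slicing event.
(c) Entailed — the narrative places the slicing before the filling.
(d) Entailed — 'rinse' is an activity; 'was rinsing' entails that some rinsing happened, so 'rinsed' holds.
(e) Not entailed — the passage has Ravi cracking the flask, not Marco.
(f) Entailed — 'Ravi cracked the flask' is causative; it entails the inchoative 'the flask cracked'.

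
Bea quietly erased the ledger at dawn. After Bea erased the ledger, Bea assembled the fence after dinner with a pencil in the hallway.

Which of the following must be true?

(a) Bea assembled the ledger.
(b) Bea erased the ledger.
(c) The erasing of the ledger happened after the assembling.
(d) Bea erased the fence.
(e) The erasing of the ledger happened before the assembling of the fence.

(a) Not entailed — Bea assembled the fence, not the ledger; the ledger belongs to the erasing event.
(b) Entailed — the original entails any weakening of itself; this just drops 'quietly', 'at dawn'.
(c) Not entailed — the narrative places the erasing before the assembling, not after.
(d) Not entailed — Bea erased the ledger, not the fence; the fence belongs to the assembling event.
(e) Entailed — the narrative places the erasing before the assembling.

(b), (e)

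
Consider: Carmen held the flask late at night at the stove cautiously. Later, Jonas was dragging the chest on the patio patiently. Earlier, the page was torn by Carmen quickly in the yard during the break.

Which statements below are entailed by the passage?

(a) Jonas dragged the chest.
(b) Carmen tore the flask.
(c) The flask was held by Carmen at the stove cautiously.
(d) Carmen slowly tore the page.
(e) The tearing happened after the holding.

(a), (c)

(a) Entailed — 'drag' is an activity; 'was dragging' entails that some dragging happened, so 'dragged' holds.
(b) Not entailed — Carmen tore the page, not the flask; the flask belongs to the holding event.
(c) Entailed — the original entails any weakening of itself; this just drops 'late at night'.
(d) Not entailed — 'slowly' adds a manner not in (and inconsistent with) the original.
(e) Not entailed — the narrative doesn't order the holding relative to the tearing.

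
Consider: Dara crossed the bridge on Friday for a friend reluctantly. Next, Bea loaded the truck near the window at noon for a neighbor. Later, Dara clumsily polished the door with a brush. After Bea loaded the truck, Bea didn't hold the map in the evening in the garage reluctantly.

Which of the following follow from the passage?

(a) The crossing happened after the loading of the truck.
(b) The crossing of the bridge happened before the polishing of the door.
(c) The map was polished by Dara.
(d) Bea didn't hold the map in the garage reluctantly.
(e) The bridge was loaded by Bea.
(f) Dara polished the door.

(b), (f)

(a) Not entailed — the narrative places the crossing before the loading, not after.
(b) Entailed — the narrative places the crossing before the polishing.
(c) Not entailed — Dara polished the door, not the map; the map belongs to the holding event.
(d) Not entailed — dropping 'in the evening' under negation is not valid — the original leaves open that Bea held the map some other way.
(e) Not entailed — Bea loaded the truck, not the bridge; the bridge belongs to the crossing event.
(f) Entailed — the original entails any weakening of itself; this just drops 'clumsily', 'with a brush'.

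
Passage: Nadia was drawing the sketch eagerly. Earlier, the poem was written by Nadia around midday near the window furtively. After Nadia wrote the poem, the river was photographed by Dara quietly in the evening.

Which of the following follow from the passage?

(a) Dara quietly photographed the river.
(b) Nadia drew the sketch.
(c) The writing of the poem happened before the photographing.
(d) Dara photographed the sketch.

(a), (c)

(a) Entailed — dropping 'in the evening' leaves a sub-description the original still satisfies.
(b) Not entailed — 'was drawing' is progressive on an accomplishment; it does not entail the completed 'drew'.
(c) Entailed — the narrative places the writing before the photographing.
(d) Not entailed — Dara photographed the river, not the sketch; the sketch belongs to the drawing event.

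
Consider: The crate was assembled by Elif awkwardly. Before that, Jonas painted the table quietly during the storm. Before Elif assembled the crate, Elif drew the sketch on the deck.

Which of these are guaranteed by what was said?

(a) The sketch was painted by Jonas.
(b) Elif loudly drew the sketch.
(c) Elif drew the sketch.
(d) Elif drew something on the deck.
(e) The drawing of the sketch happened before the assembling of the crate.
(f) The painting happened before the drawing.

(a) Not entailed — Jonas painted the table, not the sketch; the sketch belongs to the drawing event.
(b) Not entailed — 'loudly' adds information not in the original event.
(c) Entailed — this follows by dropping conjuncts from the drawing event's description.
(d) Entailed — every conjunct here is already in the original drawing event.
(e) Entailed — the narrative places the drawing before the assembling.
(f) Not entailed — the narrative doesn't order the painting relative to the drawing.

(c), (d), (e)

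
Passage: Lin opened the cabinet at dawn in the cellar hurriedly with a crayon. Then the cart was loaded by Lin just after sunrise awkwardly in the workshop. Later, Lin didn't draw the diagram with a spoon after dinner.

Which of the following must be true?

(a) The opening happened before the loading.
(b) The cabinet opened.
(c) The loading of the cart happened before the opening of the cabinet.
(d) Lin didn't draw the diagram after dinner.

(a), (b)

(a) Entailed — the narrative places the opening before the loading.
(b) Entailed — 'Lin opened the cabinet' is causative; it entails the inchoative 'the cabinet opened'.
(c) Not entailed — the narrative places the opening before the loading, not after.
(d) Not entailed — dropping 'with a spoon' under negation is not valid — the original leaves open that Lin drew the diagram some other way.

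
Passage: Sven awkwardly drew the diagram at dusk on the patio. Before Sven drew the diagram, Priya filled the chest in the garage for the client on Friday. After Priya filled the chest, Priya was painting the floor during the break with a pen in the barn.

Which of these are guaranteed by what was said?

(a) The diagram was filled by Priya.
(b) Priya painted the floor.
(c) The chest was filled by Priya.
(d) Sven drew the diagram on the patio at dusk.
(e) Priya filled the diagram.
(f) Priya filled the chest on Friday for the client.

(a) Not entailed — Priya filled the chest, not the diagram; the diagram belongs to the drawing event.
(b) Not entailed — 'was painting' is progressive on an accomplishment; it does not entail the completed 'painted'.
(c) Entailed — every conjunct here is already in the original filling event.
(d) Entailed — every conjunct here is already in the original drawing event.
(e) Not entailed — Priya filled the chest, not the diagram; the diagram belongs to the drawing event.
(f) Entailed — the original entails any weakening of itself; this just drops 'in the garage'.

(c), (d), (f)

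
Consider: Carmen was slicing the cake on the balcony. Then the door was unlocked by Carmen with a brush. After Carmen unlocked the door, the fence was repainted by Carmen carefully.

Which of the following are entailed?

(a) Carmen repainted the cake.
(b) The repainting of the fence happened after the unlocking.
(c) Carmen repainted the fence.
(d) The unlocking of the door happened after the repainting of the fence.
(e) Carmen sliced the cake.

(a) Not entailed — Carmen repainted the fence, not the cake; the cake belongs to the slicing event.
(b) Entailed — the narrative places the unlocking before the repainting.
(c) Entailed — this follows by dropping conjuncts from the repainting event's description.
(d) Not entailed — the narrative places the unlocking before the repainting, not after.
(e) Not entailed — 'was slicing' is progressive on an accomplishment; it does not entail the completed 'sliced'.

(b), (c)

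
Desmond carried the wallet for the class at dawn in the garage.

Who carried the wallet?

'Desmond' marks the agent of the carrying event.

Desmond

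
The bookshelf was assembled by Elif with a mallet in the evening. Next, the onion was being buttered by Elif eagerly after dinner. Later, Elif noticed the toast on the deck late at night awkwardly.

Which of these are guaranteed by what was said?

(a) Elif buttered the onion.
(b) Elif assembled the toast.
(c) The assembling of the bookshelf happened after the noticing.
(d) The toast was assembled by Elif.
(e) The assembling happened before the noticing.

(e)

(a) Not entailed — 'was buttering' is progressive on an accomplishment; it does not entail the completed 'buttered'.
(b) Not entailed — Elif assembled the bookshelf, not the toast; the toast belongs to the noticing event.
(c) Not entailed — the narrative places the assembling before the noticing, not after.
(d) Not entailed — Elif assembled the bookshelf, not the toast; the toast belongs to the noticing event.
(e) Entailed — the narrative places the assembling before the noticing.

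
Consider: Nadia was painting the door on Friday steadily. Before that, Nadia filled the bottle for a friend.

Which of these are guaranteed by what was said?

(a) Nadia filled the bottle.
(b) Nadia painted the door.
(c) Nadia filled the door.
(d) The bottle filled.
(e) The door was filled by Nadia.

(a) Entailed — dropping 'for a friend' leaves a sub-description the original still satisfies.
(b) Not entailed — 'was painting' is progressive on an accomplishment; it does not entail the completed 'painted'.
(c) Not entailed — Nadia filled the bottle, not the door; the door belongs to the painting event.
(d) Entailed — 'Nadia filled the bottle' is causative; it entails the inchoative 'the bottle filled'.
(e) Not entailed — Nadia filled the bottle, not the door; the door belongs to the painting event.

(a), (d)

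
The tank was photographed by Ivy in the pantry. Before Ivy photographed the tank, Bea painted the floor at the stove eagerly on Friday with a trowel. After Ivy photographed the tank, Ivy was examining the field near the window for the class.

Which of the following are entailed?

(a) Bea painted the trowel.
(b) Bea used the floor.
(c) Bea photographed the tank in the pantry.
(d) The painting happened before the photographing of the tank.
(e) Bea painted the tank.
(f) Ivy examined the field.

(d), (f)

(a) Not entailed — the trowel is the instrument, not what was painted.
(b) Not entailed — the floor is the patient, not an instrument — Bea used a trowel.
(c) Not entailed — the passage has Ivy photographing the tank, not Bea.
(d) Entailed — the narrative places the painting before the photographing.
(e) Not entailed — Bea painted the floor, not the tank; the tank belongs to the photographing event.
(f) Entailed — 'examine' is an activity; 'was examining' entails that some examining happened, so 'examined' holds.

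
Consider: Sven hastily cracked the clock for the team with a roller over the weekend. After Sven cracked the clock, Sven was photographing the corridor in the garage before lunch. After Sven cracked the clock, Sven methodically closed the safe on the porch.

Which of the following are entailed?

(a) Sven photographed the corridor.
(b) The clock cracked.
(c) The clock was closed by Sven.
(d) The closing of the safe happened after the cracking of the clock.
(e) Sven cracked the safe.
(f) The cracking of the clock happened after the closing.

(b), (d)

(a) Not entailed — 'was photographing' is progressive on an accomplishment; it does not entail the completed 'photographed'.
(b) Entailed — 'Sven cracked the clock' is causative; it entails the inchoative 'the clock cracked'.
(c) Not entailed — Sven closed the safe, not the clock; the clock belongs to the cracking event.
(d) Entailed — the narrative places the cracking before the closing.
(e) Not entailed — Sven cracked the clock, not the safe; the safe belongs to the closing event.
(f) Not entailed — the narrative places the cracking before the closing, not after.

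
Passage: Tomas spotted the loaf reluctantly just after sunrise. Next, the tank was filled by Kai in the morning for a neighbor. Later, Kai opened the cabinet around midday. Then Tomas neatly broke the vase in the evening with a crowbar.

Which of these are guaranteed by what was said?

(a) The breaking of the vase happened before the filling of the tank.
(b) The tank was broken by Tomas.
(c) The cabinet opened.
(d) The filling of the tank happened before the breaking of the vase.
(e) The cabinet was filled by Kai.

(a) Not entailed — the narrative places the filling before the breaking, not after.
(b) Not entailed — Tomas broke the vase, not the tank; the tank belongs to the filling event.
(c) Entailed — 'Kai opened the cabinet' is causative; it entails the inchoative 'the cabinet opened'.
(d) Entailed — the narrative places the filling before the breaking.
(e) Not entailed — Kai filled the tank, not the cabinet; the cabinet belongs to the opening event.

(c), (d)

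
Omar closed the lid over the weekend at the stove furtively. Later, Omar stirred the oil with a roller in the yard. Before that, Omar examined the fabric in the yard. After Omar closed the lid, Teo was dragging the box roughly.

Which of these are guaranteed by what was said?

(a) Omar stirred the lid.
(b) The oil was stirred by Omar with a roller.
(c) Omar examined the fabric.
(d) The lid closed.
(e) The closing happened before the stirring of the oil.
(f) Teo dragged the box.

(a) Not entailed — Omar stirred the oil, not the lid; the lid belongs to the closing event.
(b) Entailed — this follows by dropping conjuncts from the stirring event's description.
(c) Entailed — the original entails any weakening of itself; this just drops 'in the yard'.
(d) Entailed — 'Omar closed the lid' is causative; it entails the inchoative 'the lid closed'.
(e) Entailed — the narrative places the closing before the stirring.
(f) Entailed — 'drag' is an activity; 'was dragging' entails that some dragging happened, so 'dragged' holds.

(b), (c), (d), (e), (f)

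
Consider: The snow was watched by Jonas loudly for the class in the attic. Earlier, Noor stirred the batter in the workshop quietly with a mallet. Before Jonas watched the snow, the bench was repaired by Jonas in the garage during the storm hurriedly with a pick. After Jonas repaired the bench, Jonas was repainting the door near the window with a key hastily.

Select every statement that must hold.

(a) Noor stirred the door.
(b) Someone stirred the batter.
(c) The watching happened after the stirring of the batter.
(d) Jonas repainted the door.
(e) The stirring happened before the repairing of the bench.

(b), (c)

(a) Not entailed — Noor stirred the batter, not the door; the door belongs to the repainting event.
(b) Entailed — this follows by dropping conjuncts from the stirring event's description.
(c) Entailed — the narrative places the stirring before the watching.
(d) Not entailed — 'was repainting' is progressive on an accomplishment; it does not entail the completed 'repainted'.
(e) Not entailed — the narrative doesn't order the stirring relative to the repairing.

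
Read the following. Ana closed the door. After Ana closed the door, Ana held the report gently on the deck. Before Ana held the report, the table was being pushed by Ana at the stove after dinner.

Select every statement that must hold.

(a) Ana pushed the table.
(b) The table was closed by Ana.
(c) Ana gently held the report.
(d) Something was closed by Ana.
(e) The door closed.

(a), (c), (d), (e)

(a) Entailed — 'push' is an activity; 'was pushing' entails that some pushing happened, so 'pushed' holds.
(b) Not entailed — Ana closed the door, not the table; the table belongs to the pushing event.
(c) Entailed — this follows by dropping conjuncts from the holding event's description.
(d) Entailed — generalizing the patient leaves a sub-description the original still satisfies.
(e) Entailed — 'Ana closed the door' is causative; it entails the inchoative 'the door closed'.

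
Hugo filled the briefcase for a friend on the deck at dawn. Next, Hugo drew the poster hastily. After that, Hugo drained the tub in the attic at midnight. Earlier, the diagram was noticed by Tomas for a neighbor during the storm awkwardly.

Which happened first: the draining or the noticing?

The connectives place the noticing before the draining.

the noticing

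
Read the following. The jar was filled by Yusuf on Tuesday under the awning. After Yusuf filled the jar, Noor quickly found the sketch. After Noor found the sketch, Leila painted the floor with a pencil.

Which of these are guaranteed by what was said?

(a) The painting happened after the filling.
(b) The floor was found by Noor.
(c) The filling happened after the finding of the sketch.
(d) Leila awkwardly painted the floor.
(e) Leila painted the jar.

(a) Entailed — the narrative places the filling before the painting.
(b) Not entailed — Noor found the sketch, not the floor; the floor belongs to the painting event.
(c) Not entailed — the narrative places the filling before the finding, not after.
(d) Not entailed — 'awkwardly' adds information not in the original event.
(e) Not entailed — Leila painted the floor, not the jar; the jar belongs to the filling event.

(a)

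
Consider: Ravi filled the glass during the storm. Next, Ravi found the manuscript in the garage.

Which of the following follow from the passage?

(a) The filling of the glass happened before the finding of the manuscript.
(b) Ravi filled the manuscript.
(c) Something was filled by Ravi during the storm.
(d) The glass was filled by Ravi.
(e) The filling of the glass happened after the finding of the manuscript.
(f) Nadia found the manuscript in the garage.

(a), (c), (d)

(a) Entailed — the narrative places the filling before the finding.
(b) Not entailed — Ravi filled the glass, not the manuscript; the manuscript belongs to the finding event.
(c) Entailed — generalizing the patient leaves a sub-description the original still satisfies.
(d) Entailed — this follows by dropping conjuncts from the filling event's description.
(e) Not entailed — the narrative places the filling before the finding, not after.
(f) Not entailed — the passage has Ravi finding the manuscript, not Nadia.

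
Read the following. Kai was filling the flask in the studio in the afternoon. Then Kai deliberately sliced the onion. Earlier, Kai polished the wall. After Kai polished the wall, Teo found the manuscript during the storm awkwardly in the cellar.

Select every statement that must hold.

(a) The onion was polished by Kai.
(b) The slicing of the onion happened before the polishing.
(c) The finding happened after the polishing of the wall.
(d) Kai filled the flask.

(c)

(a) Not entailed — Kai polished the wall, not the onion; the onion belongs to the slicing event.
(b) Not entailed — the narrative places the polishing before the slicing, not after.
(c) Entailed — the narrative places the polishing before the finding.
(d) Not entailed — 'was filling' is progressive on an accomplishment; it does not entail the completed 'filled'.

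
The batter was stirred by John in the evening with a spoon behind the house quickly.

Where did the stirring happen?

behind the house

'behind the house' marks the location of the stirring event.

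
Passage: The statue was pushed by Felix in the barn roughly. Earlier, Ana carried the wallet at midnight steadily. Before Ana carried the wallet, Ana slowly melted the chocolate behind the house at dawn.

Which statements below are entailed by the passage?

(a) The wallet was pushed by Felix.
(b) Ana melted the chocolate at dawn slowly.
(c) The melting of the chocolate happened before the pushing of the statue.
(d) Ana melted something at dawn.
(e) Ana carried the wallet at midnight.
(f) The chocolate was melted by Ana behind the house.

(a) Not entailed — Felix pushed the statue, not the wallet; the wallet belongs to the carrying event.
(b) Entailed — every conjunct here is already in the original melting event.
(c) Entailed — the narrative places the melting before the pushing.
(d) Entailed — every conjunct here is already in the original melting event.
(e) Entailed — the original entails any weakening of itself; this just drops 'steadily'.
(f) Entailed — the original entails any weakening of itself; this just drops 'at dawn', 'slowly'.

(b), (c), (d), (e), (f)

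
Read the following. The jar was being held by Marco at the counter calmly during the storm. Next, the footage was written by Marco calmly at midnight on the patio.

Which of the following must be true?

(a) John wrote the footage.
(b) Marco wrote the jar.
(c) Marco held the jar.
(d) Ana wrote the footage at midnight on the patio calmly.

(a) Not entailed — the passage has Marco writing the footage, not John.
(b) Not entailed — Marco wrote the footage, not the jar; the jar belongs to the holding event.
(c) Entailed — 'hold' is an activity; 'was holding' entails that some holding happened, so 'held' holds.
(d) Not entailed — the passage has Marco writing the footage, not Ana.

(c)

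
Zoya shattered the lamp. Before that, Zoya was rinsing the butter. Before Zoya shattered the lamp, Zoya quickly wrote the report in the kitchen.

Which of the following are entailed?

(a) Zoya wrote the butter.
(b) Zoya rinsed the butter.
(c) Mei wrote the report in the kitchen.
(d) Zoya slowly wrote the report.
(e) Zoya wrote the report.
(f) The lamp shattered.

(a) Not entailed — Zoya wrote the report, not the butter; the butter belongs to the rinsing event.
(b) Entailed — 'rinse' is an activity; 'was rinsing' entails that some rinsing happened, so 'rinsed' holds.
(c) Not entailed — the passage has Zoya writing the report, not Mei.
(d) Not entailed — 'slowly' adds a manner not in (and inconsistent with) the original.
(e) Entailed — dropping 'in the kitchen', 'quickly' leaves a sub-description the original still satisfies.
(f) Entailed — 'Zoya shattered the lamp' is causative; it entails the inchoative 'the lamp shattered'.

(b), (e), (f)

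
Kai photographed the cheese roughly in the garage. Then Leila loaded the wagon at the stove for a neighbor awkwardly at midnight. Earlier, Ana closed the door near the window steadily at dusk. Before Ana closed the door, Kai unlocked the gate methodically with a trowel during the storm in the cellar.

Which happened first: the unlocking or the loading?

The connectives place the unlocking before the loading.

the unlocking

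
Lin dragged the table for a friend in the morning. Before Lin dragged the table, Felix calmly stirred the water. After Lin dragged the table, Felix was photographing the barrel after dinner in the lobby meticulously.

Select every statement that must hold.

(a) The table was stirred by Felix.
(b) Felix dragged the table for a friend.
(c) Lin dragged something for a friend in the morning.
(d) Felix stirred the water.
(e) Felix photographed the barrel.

(c), (d)

(a) Not entailed — Felix stirred the water, not the table; the table belongs to the dragging event.
(b) Not entailed — the passage has Lin dragging the table, not Felix.
(c) Entailed — generalizing the patient leaves a sub-description the original still satisfies.
(d) Entailed — dropping 'calmly' leaves a sub-description the original still satisfies.
(e) Not entailed — 'was photographing' is progressive on an accomplishment; it does not entail the completed 'photographed'.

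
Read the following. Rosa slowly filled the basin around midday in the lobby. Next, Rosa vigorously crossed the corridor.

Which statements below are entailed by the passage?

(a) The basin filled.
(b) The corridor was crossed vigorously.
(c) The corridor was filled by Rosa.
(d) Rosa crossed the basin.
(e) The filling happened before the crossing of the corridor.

(a), (b), (e)

(a) Entailed — 'Rosa filled the basin' is causative; it entails the inchoative 'the basin filled'.
(b) Entailed — this follows by dropping conjuncts from the crossing event's description.
(c) Not entailed — Rosa filled the basin, not the corridor; the corridor belongs to the crossing event.
(d) Not entailed — Rosa crossed the corridor, not the basin; the basin belongs to the filling event.
(e) Entailed — the narrative places the filling before the crossing.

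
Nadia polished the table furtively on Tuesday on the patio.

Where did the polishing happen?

on the patio

'on the patio' marks the location of the polishing event.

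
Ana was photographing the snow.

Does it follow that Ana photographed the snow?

'was photographing' is progressive; for an accomplishment like 'photograph the snow', it doesn't entail completion.

no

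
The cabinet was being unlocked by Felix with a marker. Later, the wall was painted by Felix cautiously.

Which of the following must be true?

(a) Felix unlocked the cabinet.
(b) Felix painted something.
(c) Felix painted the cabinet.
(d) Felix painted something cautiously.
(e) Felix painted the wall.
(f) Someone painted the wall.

(b), (d), (e), (f)

(a) Not entailed — 'was unlocking' is progressive on an accomplishment; it does not entail the completed 'unlocked'.
(b) Entailed — this follows by dropping conjuncts from the painting event's description.
(c) Not entailed — Felix painted the wall, not the cabinet; the cabinet belongs to the unlocking event.
(d) Entailed — every conjunct here is already in the original painting event.
(e) Entailed — the original entails any weakening of itself; this just drops 'cautiously'.
(f) Entailed — dropping 'cautiously' and generalizing the agent leaves a sub-description the original still satisfies.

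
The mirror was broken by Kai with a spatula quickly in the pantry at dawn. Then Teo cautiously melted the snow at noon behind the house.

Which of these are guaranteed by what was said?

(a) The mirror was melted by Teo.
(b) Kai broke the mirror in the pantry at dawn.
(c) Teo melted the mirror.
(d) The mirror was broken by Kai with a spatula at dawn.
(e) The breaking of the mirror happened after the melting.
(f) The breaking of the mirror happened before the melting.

(a) Not entailed — Teo melted the snow, not the mirror; the mirror belongs to the breaking event.
(b) Entailed — the original entails any weakening of itself; this just drops 'quickly', 'with a spatula'.
(c) Not entailed — Teo melted the snow, not the mirror; the mirror belongs to the breaking event.
(d) Entailed — the original entails any weakening of itself; this just drops 'quickly', 'in the pantry'.
(e) Not entailed — the narrative places the breaking before the melting, not after.
(f) Entailed — the narrative places the breaking before the melting.

(b), (d), (f)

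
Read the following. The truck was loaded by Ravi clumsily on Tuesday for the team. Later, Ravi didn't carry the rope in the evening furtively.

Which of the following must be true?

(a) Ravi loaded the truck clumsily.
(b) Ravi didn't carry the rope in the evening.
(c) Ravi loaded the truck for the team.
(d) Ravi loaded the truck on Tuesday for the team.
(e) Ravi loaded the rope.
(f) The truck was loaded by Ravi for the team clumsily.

(a), (c), (d), (f)

(a) Entailed — the original entails any weakening of itself; this just drops 'for the team', 'on Tuesday'.
(b) Not entailed — dropping 'furtively' under negation is not valid — the original leaves open that Ravi carried the rope some other way.
(c) Entailed — this follows by dropping conjuncts from the loading event's description.
(d) Entailed — every conjunct here is already in the original loading event.
(e) Not entailed — Ravi loaded the truck, not the rope; the rope belongs to the carrying event.
(f) Entailed — the original entails any weakening of itself; this just drops 'on Tuesday'.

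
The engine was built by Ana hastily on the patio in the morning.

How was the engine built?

'hastily' marks the manner of the building event.

hastily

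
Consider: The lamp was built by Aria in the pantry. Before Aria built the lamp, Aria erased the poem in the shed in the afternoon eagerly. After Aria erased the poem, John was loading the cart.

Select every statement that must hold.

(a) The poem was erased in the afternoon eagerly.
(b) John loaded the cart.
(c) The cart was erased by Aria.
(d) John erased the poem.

(a)

(a) Entailed — this follows by dropping conjuncts from the erasing event's description.
(b) Not entailed — 'was loading' is progressive on an accomplishment; it does not entail the completed 'loaded'.
(c) Not entailed — Aria erased the poem, not the cart; the cart belongs to the loading event.
(d) Not entailed — the passage has Aria erasing the poem, not John.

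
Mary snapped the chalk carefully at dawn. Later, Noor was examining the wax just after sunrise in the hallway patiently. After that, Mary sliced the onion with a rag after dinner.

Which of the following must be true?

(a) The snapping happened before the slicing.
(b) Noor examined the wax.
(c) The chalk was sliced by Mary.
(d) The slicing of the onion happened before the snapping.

(a), (b)

(a) Entailed — the narrative places the snapping before the slicing.
(b) Entailed — 'examine' is an activity; 'was examining' entails that some examining happened, so 'examined' holds.
(c) Not entailed — Mary sliced the onion, not the chalk; the chalk belongs to the snapping event.
(d) Not entailed — the narrative places the snapping before the slicing, not after.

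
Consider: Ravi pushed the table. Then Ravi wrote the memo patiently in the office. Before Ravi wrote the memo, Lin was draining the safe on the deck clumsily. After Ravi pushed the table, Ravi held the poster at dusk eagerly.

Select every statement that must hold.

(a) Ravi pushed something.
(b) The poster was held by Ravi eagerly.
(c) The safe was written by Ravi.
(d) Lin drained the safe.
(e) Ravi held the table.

(a), (b)

(a) Entailed — the original entails any weakening of itself; this just generalizes the patient.
(b) Entailed — every conjunct here is already in the original holding event.
(c) Not entailed — Ravi wrote the memo, not the safe; the safe belongs to the draining event.
(d) Not entailed — 'was draining' is progressive on an accomplishment; it does not entail the completed 'drained'.
(e) Not entailed — Ravi held the poster, not the table; the table belongs to the pushing event.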